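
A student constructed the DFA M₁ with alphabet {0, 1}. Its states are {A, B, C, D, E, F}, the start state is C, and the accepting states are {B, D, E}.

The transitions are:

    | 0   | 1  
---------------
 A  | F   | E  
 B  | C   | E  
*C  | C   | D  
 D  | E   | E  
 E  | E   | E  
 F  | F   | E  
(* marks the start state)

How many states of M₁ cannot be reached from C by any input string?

3

Starting at C and following transitions, the reachable set is {C, D, E}. That leaves A, B, F unreachable — 3 in total.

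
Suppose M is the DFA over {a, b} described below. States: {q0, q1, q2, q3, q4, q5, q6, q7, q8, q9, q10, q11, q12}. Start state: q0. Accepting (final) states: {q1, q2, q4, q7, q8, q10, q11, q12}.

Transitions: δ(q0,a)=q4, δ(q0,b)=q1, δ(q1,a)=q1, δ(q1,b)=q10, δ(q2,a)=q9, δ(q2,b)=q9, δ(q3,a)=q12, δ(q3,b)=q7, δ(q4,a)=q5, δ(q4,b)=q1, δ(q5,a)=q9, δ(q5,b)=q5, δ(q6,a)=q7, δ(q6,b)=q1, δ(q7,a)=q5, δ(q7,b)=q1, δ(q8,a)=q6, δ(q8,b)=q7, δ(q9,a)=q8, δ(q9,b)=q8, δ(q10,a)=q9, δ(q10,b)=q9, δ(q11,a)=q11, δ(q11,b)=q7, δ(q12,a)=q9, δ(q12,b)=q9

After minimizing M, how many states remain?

Reachable states from the start: {q0,q1,q4,q5,q6,q7,q8,q9,q10}. Unreachable: {q2,q3,q11,q12} — drop them.
Start with accepting vs non-accepting: {q1,q4,q7,q8,q10} | {q0,q5,q6,q9}.
Split {q1,q4,q7,q8,q10} by δ(·,a) → {q4,q7,q8,q10} and {q1}.
Refine {q4,q7,q8,q10} on symbol b: members go to different blocks, giving {q4,q7} and {q8} and {q10}.
On input a, block {q0,q5,q6,q9} splits into {q0,q6} and {q5} and {q9}.
Stable partition: {q4,q7} | {q0,q6} | {q1} | {q8} | {q10} | {q5} | {q9} — 7 equivalence classes.

7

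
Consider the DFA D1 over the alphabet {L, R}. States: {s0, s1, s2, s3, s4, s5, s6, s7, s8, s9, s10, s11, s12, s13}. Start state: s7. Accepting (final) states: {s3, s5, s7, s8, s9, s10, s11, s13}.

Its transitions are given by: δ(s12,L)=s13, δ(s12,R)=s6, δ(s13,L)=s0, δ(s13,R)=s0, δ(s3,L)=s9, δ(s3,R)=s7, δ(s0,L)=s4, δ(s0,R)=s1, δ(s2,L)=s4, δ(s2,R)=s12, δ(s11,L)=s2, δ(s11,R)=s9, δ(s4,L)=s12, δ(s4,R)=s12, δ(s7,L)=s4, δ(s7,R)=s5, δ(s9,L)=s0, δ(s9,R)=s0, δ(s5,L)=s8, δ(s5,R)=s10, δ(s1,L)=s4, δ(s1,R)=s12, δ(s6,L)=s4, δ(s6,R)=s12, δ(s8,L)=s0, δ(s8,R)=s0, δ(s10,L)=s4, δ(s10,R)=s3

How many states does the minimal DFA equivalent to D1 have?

7

States {s2,s11} cannot be reached from the start state, so discard them.
P0 = {s3,s5,s7,s8,s9,s10,s13} | {s0,s1,s4,s6,s12}.
On input L, block {s3,s5,s7,s8,s9,s10,s13} splits into {s7,s8,s9,s10,s13} and {s3,s5}.
On input R, block {s7,s8,s9,s10,s13} splits into {s8,s9,s13} and {s7,s10}.
On input L, block {s0,s1,s4,s6,s12} splits into {s0,s1,s4,s6} and {s12}.
On input L, block {s0,s1,s4,s6} splits into {s0,s1,s6} and {s4}.
Split {s0,s1,s6} by δ(·,R) → {s1,s6} and {s0}.
Stable partition: {s8,s9,s13} | {s1,s6} | {s3,s5} | {s7,s10} | {s12} | {s4} | {s0} — 7 equivalence classes.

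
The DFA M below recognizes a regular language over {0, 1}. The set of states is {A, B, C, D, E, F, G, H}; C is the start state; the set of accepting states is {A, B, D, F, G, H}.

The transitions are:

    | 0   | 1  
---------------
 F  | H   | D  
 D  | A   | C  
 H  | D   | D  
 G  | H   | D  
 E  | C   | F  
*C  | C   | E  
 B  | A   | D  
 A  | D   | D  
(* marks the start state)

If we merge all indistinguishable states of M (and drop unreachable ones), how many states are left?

5

Reachable states from the start: {A,C,D,E,F,H}. Unreachable: {B,G} — drop them.
P0 = {A,D,F,H} | {C,E}.
Refine {A,D,F,H} on symbol 1: members go to different blocks, giving {A,F,H} and {D}.
Split {A,F,H} by δ(·,0) → {A,H} and {F}.
Refine {C,E} on symbol 1: members go to different blocks, giving {C} and {E}.
Stable partition: {A,H} | {C} | {D} | {F} | {E} — 5 equivalence classes.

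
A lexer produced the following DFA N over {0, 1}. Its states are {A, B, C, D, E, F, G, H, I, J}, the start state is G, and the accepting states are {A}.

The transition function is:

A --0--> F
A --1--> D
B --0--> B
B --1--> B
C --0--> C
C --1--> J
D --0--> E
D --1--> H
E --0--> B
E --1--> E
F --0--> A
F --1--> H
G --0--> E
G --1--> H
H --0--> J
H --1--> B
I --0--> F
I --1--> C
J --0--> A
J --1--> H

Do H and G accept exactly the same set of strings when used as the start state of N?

No

First remove the unreachable states {C,I}; 8 states remain.
P0 = {A} | {B,D,E,F,G,H,J}.
Refine {B,D,E,F,G,H,J} on symbol 0: members go to different blocks, giving {B,D,E,G,H} and {F,J}.
On input 0, block {B,D,E,G,H} splits into {B,D,E,G} and {H}.
Split {B,D,E,G} by δ(·,1) → {B,E} and {D,G}.
The partition is now stable with 5 blocks: {A} | {B,E} | {F,J} | {H} | {D,G}.
H and G end up in different blocks, so they are distinguishable. For instance, the string '00' is accepted from only H.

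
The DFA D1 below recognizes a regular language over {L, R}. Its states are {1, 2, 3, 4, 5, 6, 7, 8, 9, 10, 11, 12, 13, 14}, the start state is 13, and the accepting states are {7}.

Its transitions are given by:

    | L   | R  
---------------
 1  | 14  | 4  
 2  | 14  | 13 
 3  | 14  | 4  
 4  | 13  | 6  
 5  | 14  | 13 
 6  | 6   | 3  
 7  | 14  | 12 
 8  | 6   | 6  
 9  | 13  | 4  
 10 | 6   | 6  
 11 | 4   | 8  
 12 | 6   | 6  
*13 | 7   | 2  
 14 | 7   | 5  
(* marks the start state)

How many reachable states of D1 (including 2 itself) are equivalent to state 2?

2

States {1,8,9,10,11} cannot be reached from the start state, so discard them.
P0 = {7} | {2,3,4,5,6,12,13,14}.
Split {2,3,4,5,6,12,13,14} by δ(·,L) → {2,3,4,5,6,12} and {13,14}.
Split {2,3,4,5,6,12} by δ(·,L) → {2,3,4,5} and {6,12}.
Split {2,3,4,5} by δ(·,R) → {2,5} and {3} and {4}.
On input R, block {6,12} splits into {6} and {12}.
The partition is now stable with 7 blocks: {7} | {2,5} | {13,14} | {6} | {3} | {4} | {12}.
The equivalence class containing 2 is {2,5}, of size 2.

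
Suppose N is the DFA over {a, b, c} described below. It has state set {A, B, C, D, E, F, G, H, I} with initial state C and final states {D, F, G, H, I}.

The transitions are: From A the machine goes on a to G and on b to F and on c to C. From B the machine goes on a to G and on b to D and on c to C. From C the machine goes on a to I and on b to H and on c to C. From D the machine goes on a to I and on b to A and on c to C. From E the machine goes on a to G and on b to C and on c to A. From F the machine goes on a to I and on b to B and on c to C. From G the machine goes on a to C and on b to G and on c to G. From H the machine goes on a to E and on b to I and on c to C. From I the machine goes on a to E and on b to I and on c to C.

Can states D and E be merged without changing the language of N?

No

P0 = {D,F,G,H,I} | {A,B,C,E}.
Split {D,F,G,H,I} by δ(·,a) → {G,H,I} and {D,F}.
Split {G,H,I} by δ(·,c) → {H,I} and {G}.
Refine {A,B,C,E} on symbol a: members go to different blocks, giving {A,B,E} and {C}.
On input b, block {A,B,E} splits into {A,B} and {E}.
The partition is now stable with 6 blocks: {H,I} | {A,B} | {D,F} | {G} | {C} | {E}.
D and E end up in different blocks, so they are distinguishable. For instance, the string 'ε' is accepted from only D.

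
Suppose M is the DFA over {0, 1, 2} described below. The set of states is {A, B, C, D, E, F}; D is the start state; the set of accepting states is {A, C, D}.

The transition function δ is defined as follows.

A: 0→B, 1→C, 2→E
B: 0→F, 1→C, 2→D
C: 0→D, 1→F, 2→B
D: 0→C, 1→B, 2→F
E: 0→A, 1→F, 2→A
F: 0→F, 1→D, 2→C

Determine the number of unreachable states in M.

BFS from D reaches {B, C, D, F}; the 2 state(s) A, E are never visited.

2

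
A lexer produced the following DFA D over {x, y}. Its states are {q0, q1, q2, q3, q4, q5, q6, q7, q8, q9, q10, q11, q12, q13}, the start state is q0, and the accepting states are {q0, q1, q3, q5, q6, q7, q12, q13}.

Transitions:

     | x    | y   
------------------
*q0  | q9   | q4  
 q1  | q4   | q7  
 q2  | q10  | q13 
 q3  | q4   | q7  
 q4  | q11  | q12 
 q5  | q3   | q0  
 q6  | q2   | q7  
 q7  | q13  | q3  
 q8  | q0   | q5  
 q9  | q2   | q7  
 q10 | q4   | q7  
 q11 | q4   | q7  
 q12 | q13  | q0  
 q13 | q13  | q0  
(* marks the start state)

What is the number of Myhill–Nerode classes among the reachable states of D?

Reachable states from the start: {q0,q2,q3,q4,q7,q9,q10,q11,q12,q13}. Unreachable: {q1,q5,q6,q8} — drop them.
Initial partition by acceptance: {q0,q3,q7,q12,q13} | {q2,q4,q9,q10,q11}.
Split {q0,q3,q7,q12,q13} by δ(·,x) → {q7,q12,q13} and {q0,q3}.
Refine {q0,q3} on symbol y: members go to different blocks, giving {q0} and {q3}.
Split {q7,q12,q13} by δ(·,y) → {q12,q13} and {q7}.
Refine {q2,q4,q9,q10,q11} on symbol y: members go to different blocks, giving {q9,q10,q11} and {q2,q4}.
Stable partition: {q12,q13} | {q9,q10,q11} | {q0} | {q3} | {q7} | {q2,q4} — 6 equivalence classes.

6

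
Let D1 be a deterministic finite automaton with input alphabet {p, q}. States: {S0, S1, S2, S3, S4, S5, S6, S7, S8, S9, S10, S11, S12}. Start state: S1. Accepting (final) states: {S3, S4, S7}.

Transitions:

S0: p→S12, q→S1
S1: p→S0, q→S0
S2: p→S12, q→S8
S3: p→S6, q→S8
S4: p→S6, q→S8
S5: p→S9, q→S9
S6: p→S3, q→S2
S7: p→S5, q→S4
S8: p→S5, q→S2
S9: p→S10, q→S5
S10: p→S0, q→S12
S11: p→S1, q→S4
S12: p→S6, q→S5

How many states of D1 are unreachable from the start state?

3

Starting at S1 and following transitions, the reachable set is {S0, S1, S2, S3, S5, S6, S8, S9, S10, S12}. That leaves S4, S7, S11 unreachable — 3 in total.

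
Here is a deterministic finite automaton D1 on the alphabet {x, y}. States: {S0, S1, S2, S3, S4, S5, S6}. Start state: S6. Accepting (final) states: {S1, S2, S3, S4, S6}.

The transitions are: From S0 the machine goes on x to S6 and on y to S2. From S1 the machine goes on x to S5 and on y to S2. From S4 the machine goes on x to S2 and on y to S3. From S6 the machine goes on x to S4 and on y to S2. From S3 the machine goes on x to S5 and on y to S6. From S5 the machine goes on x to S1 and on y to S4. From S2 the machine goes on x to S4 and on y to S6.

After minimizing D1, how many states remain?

States {S0} cannot be reached from the start state, so discard them.
P0 = {S1,S2,S3,S4,S6} | {S5}.
On input x, block {S1,S2,S3,S4,S6} splits into {S2,S4,S6} and {S1,S3}.
Refine {S2,S4,S6} on symbol y: members go to different blocks, giving {S2,S6} and {S4}.
Stable partition: {S2,S6} | {S5} | {S1,S3} | {S4} — 4 equivalence classes.

4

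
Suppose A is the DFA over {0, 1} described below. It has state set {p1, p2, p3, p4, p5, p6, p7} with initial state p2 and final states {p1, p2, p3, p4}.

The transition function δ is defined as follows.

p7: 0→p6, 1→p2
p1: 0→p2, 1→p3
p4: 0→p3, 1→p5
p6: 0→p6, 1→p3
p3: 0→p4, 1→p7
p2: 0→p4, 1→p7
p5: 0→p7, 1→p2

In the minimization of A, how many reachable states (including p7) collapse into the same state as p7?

First remove the unreachable states {p1}; 6 states remain.
Initial partition by acceptance: {p2,p3,p4} | {p5,p6,p7}.
Stable partition: {p2,p3,p4} | {p5,p6,p7} — 2 equivalence classes.
The equivalence class containing p7 is {p5,p6,p7}, of size 3.

3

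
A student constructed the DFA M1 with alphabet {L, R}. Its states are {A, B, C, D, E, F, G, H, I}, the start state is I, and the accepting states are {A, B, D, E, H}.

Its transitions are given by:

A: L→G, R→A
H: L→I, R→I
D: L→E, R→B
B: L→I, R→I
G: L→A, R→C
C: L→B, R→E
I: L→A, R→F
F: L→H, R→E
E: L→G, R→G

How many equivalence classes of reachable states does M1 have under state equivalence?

4

Reachable states from the start: {A,B,C,E,F,G,H,I}. Unreachable: {D} — drop them.
Initial partition by acceptance: {A,B,E,H} | {C,F,G,I}.
On input R, block {A,B,E,H} splits into {B,E,H} and {A}.
Refine {C,F,G,I} on symbol L: members go to different blocks, giving {C,F} and {G,I}.
Stable partition: {B,E,H} | {C,F} | {A} | {G,I} — 4 equivalence classes.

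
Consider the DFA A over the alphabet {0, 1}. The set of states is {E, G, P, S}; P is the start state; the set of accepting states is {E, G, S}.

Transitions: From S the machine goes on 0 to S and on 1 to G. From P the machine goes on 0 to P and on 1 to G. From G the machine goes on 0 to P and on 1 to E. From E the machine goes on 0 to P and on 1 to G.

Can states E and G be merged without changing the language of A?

States {S} cannot be reached from the start state, so discard them.
P0 = {E,G} | {P}.
The partition is now stable with 2 blocks: {E,G} | {P}.
E and G lie in the same block of the stable partition, so they are equivalent — no string distinguishes them.

Yes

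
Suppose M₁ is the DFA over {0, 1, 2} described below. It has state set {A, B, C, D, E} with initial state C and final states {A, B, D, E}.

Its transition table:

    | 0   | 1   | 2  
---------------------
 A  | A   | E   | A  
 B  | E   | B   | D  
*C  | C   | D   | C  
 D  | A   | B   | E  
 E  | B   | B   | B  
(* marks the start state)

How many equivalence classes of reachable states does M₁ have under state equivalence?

Every state is reachable, so we keep all 5.
Initial partition by acceptance: {A,B,D,E} | {C}.
No further refinement is possible. Final partition (2 blocks): {A,B,D,E} | {C}.

2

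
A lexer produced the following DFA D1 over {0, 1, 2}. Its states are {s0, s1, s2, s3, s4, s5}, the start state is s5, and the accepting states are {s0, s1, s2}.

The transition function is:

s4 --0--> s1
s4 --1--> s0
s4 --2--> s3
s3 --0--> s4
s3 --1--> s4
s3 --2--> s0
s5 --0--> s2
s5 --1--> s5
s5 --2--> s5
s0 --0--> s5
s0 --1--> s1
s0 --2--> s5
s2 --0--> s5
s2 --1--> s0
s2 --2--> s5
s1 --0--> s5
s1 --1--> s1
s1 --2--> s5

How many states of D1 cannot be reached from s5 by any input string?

BFS from s5 reaches {s0, s1, s2, s5}; the 2 state(s) s3, s4 are never visited.

2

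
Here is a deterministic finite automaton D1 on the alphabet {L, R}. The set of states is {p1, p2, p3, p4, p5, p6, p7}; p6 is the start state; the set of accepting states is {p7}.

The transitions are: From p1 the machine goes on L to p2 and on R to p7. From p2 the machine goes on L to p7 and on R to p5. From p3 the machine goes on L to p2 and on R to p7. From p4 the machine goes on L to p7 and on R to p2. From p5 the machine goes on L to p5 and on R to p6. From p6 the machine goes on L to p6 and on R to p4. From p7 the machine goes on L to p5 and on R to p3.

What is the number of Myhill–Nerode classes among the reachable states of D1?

6

First remove the unreachable states {p1}; 6 states remain.
Initial partition by acceptance: {p7} | {p2,p3,p4,p5,p6}.
Split {p2,p3,p4,p5,p6} by δ(·,L) → {p3,p5,p6} and {p2,p4}.
Refine {p3,p5,p6} on symbol L: members go to different blocks, giving {p5,p6} and {p3}.
Refine {p5,p6} on symbol R: members go to different blocks, giving {p5} and {p6}.
Refine {p2,p4} on symbol R: members go to different blocks, giving {p2} and {p4}.
The partition is now stable with 6 blocks: {p7} | {p5} | {p2} | {p3} | {p6} | {p4}.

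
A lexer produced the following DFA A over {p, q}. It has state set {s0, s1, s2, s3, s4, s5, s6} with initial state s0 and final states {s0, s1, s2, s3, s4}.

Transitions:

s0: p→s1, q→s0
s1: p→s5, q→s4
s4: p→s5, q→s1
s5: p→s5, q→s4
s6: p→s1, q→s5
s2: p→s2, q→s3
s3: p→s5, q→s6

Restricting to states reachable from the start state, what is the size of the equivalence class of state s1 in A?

Reachable states from the start: {s0,s1,s4,s5}. Unreachable: {s2,s3,s6} — drop them.
Initial partition by acceptance: {s0,s1,s4} | {s5}.
On input p, block {s0,s1,s4} splits into {s1,s4} and {s0}.
Stable partition: {s1,s4} | {s5} | {s0} — 3 equivalence classes.
The equivalence class containing s1 is {s1,s4}, of size 2.

2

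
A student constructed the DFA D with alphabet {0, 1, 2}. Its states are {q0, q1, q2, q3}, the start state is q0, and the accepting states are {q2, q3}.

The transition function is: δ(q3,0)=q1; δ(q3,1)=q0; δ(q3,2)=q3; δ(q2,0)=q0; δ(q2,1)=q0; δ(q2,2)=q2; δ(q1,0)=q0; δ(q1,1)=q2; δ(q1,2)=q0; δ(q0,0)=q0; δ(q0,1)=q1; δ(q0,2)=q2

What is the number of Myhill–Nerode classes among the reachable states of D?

3

First remove the unreachable states {q3}; 3 states remain.
P0 = {q2} | {q0,q1}.
Split {q0,q1} by δ(·,1) → {q0} and {q1}.
The partition is now stable with 3 blocks: {q2} | {q0} | {q1}.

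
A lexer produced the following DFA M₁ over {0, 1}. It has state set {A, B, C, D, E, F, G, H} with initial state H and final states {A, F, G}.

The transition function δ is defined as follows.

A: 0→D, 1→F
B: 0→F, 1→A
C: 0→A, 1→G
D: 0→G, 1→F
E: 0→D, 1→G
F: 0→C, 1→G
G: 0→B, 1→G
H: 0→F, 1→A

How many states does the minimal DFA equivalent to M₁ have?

2

First remove the unreachable states {E}; 7 states remain.
Initial partition by acceptance: {A,F,G} | {B,C,D,H}.
No further refinement is possible. Final partition (2 blocks): {A,F,G} | {B,C,D,H}.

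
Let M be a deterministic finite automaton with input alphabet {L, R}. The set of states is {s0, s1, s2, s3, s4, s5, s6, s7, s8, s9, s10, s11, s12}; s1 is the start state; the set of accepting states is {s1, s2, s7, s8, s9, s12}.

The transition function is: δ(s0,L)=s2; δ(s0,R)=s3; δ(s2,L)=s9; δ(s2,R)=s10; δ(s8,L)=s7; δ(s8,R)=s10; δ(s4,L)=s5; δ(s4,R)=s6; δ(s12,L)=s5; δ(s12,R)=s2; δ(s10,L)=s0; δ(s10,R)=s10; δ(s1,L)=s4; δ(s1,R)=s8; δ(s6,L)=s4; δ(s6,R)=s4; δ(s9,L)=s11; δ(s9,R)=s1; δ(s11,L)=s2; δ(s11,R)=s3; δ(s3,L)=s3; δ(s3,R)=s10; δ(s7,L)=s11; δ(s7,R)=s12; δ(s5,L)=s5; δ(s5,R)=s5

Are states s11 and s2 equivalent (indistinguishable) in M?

No

Every state is reachable, so we keep all 13.
P0 = {s1,s2,s7,s8,s9,s12} | {s0,s3,s4,s5,s6,s10,s11}.
Refine {s1,s2,s7,s8,s9,s12} on symbol L: members go to different blocks, giving {s1,s7,s9,s12} and {s2,s8}.
Split {s1,s7,s9,s12} by δ(·,R) → {s1,s12} and {s7,s9}.
On input L, block {s0,s3,s4,s5,s6,s10,s11} splits into {s3,s4,s5,s6,s10} and {s0,s11}.
Refine {s3,s4,s5,s6,s10} on symbol L: members go to different blocks, giving {s3,s4,s5,s6} and {s10}.
Split {s3,s4,s5,s6} by δ(·,R) → {s4,s5,s6} and {s3}.
No further refinement is possible. Final partition (7 blocks): {s1,s12} | {s4,s5,s6} | {s2,s8} | {s7,s9} | {s0,s11} | {s10} | {s3}.
s11 and s2 end up in different blocks, so they are distinguishable. For instance, the string 'ε' is accepted from only s2.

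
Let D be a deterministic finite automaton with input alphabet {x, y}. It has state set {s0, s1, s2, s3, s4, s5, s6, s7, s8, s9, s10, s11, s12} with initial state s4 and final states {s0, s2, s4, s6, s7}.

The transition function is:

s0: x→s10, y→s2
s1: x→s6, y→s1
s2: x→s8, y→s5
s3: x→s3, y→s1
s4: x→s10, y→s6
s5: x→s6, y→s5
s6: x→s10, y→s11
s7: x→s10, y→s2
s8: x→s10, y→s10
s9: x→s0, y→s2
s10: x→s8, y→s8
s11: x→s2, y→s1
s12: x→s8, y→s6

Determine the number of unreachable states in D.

5

BFS from s4 reaches {s1, s2, s4, s5, s6, s8, s10, s11}; the 5 state(s) s0, s3, s7, s9, s12 are never visited.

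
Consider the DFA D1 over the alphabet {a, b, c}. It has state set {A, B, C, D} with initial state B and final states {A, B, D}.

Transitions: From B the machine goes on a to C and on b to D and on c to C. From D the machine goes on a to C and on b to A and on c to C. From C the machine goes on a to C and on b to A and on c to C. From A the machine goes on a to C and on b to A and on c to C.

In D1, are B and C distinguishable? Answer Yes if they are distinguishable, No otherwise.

Yes

All states are reachable from the start state.
Initial partition by acceptance: {A,B,D} | {C}.
No further refinement is possible. Final partition (2 blocks): {A,B,D} | {C}.
B and C end up in different blocks, so they are distinguishable. For instance, the string 'ε' is accepted from only B.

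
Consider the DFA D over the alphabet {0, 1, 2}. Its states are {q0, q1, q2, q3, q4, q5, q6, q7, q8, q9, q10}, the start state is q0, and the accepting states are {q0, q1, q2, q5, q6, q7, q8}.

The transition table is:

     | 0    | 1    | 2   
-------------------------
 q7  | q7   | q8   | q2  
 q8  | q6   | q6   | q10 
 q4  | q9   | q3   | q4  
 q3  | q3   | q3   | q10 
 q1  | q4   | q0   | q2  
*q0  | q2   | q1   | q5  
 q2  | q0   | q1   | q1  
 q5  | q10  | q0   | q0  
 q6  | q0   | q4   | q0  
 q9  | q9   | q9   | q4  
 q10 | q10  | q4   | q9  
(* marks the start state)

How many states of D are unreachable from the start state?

3

No path from q0 leads to q6, q7, q8; the other 8 states are all reachable.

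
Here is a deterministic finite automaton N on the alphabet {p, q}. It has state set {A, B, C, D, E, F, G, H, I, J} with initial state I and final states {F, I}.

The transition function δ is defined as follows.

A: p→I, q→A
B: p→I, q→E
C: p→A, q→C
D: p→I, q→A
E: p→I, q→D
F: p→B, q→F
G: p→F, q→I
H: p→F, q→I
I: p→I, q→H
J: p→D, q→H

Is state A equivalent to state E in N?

Yes

First remove the unreachable states {C,G,J}; 7 states remain.
Start with accepting vs non-accepting: {F,I} | {A,B,D,E,H}.
On input p, block {F,I} splits into {F} and {I}.
Refine {A,B,D,E,H} on symbol p: members go to different blocks, giving {A,B,D,E} and {H}.
No further refinement is possible. Final partition (4 blocks): {F} | {A,B,D,E} | {I} | {H}.
A and E lie in the same block of the stable partition, so they are equivalent — no string distinguishes them.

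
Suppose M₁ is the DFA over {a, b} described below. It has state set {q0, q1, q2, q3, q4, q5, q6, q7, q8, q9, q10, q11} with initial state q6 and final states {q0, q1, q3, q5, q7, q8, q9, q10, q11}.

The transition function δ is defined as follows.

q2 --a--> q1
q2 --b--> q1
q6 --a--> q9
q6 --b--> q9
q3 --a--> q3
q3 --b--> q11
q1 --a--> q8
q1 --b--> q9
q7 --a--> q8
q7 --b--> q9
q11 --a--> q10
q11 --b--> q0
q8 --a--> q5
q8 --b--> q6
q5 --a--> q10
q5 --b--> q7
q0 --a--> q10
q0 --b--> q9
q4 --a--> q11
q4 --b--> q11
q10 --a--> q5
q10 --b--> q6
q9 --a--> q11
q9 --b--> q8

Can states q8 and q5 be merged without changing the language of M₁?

Reachable states from the start: {q0,q5,q6,q7,q8,q9,q10,q11}. Unreachable: {q1,q2,q3,q4} — drop them.
Start with accepting vs non-accepting: {q0,q5,q7,q8,q9,q10,q11} | {q6}.
Refine {q0,q5,q7,q8,q9,q10,q11} on symbol b: members go to different blocks, giving {q0,q5,q7,q9,q11} and {q8,q10}.
Refine {q0,q5,q7,q9,q11} on symbol a: members go to different blocks, giving {q0,q5,q7,q11} and {q9}.
Split {q0,q5,q7,q11} by δ(·,b) → {q0,q7} and {q5,q11}.
The partition is now stable with 5 blocks: {q0,q7} | {q6} | {q8,q10} | {q9} | {q5,q11}.
q8 and q5 end up in different blocks, so they are distinguishable. For instance, the string 'b' is accepted from only q5.

No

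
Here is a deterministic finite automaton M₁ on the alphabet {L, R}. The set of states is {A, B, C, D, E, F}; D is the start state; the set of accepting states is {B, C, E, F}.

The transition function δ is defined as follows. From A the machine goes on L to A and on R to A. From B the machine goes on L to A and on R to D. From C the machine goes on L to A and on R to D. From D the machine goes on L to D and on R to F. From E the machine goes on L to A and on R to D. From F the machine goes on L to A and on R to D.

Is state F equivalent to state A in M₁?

No

Reachable states from the start: {A,D,F}. Unreachable: {B,C,E} — drop them.
Initial partition by acceptance: {F} | {A,D}.
On input R, block {A,D} splits into {A} and {D}.
The partition is now stable with 3 blocks: {F} | {A} | {D}.
F and A end up in different blocks, so they are distinguishable. For instance, the string 'ε' is accepted from only F.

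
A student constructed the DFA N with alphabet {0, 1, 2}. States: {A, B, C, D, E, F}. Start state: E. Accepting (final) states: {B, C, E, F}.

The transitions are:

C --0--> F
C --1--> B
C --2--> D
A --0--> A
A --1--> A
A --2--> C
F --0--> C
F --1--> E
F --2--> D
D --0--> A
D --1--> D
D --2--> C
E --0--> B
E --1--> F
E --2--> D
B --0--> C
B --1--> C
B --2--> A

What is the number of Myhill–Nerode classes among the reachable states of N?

2

Every state is reachable, so we keep all 6.
P0 = {B,C,E,F} | {A,D}.
The partition is now stable with 2 blocks: {B,C,E,F} | {A,D}.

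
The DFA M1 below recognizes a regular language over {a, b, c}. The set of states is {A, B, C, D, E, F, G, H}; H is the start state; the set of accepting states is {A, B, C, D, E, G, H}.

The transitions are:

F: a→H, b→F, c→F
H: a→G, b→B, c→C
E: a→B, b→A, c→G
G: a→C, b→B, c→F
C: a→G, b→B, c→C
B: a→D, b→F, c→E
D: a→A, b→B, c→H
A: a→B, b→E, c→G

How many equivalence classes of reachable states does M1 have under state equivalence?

6

All states are reachable from the start state.
Initial partition by acceptance: {A,B,C,D,E,G,H} | {F}.
Split {A,B,C,D,E,G,H} by δ(·,b) → {A,C,D,E,G,H} and {B}.
Refine {A,C,D,E,G,H} on symbol a: members go to different blocks, giving {C,D,G,H} and {A,E}.
Split {C,D,G,H} by δ(·,a) → {C,G,H} and {D}.
Refine {C,G,H} on symbol c: members go to different blocks, giving {C,H} and {G}.
The partition is now stable with 6 blocks: {C,H} | {F} | {B} | {A,E} | {D} | {G}.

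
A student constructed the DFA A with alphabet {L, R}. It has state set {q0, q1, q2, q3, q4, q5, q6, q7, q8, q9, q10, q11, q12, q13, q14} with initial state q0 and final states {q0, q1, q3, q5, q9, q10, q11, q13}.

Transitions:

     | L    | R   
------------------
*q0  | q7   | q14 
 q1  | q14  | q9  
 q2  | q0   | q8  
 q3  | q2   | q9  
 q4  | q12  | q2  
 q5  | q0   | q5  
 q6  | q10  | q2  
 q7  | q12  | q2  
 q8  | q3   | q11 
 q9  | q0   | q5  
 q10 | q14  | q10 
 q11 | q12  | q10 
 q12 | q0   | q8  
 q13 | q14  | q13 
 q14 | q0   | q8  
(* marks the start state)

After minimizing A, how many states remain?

7

First remove the unreachable states {q1,q4,q6,q13}; 11 states remain.
P0 = {q0,q3,q5,q9,q10,q11} | {q2,q7,q8,q12,q14}.
Refine {q0,q3,q5,q9,q10,q11} on symbol L: members go to different blocks, giving {q0,q3,q10,q11} and {q5,q9}.
Refine {q0,q3,q10,q11} on symbol R: members go to different blocks, giving {q10,q11} and {q0} and {q3}.
On input L, block {q2,q7,q8,q12,q14} splits into {q2,q12,q14} and {q7} and {q8}.
No further refinement is possible. Final partition (7 blocks): {q10,q11} | {q2,q12,q14} | {q5,q9} | {q0} | {q3} | {q7} | {q8}.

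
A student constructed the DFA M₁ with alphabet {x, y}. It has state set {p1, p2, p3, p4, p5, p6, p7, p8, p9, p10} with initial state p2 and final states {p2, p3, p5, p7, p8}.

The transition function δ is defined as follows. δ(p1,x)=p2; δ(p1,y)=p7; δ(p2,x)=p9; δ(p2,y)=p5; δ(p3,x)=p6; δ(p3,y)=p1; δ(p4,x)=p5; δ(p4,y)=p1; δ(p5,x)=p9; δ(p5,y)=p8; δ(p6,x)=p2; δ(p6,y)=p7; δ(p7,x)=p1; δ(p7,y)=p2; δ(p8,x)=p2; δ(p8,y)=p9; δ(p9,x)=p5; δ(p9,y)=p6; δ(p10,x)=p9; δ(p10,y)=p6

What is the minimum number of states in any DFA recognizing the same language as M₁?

States {p3,p4,p10} cannot be reached from the start state, so discard them.
P0 = {p2,p5,p7,p8} | {p1,p6,p9}.
On input x, block {p2,p5,p7,p8} splits into {p2,p5,p7} and {p8}.
Split {p2,p5,p7} by δ(·,y) → {p2,p7} and {p5}.
Refine {p2,p7} on symbol y: members go to different blocks, giving {p2} and {p7}.
Refine {p1,p6,p9} on symbol x: members go to different blocks, giving {p1,p6} and {p9}.
Stable partition: {p2} | {p1,p6} | {p8} | {p5} | {p7} | {p9} — 6 equivalence classes.

6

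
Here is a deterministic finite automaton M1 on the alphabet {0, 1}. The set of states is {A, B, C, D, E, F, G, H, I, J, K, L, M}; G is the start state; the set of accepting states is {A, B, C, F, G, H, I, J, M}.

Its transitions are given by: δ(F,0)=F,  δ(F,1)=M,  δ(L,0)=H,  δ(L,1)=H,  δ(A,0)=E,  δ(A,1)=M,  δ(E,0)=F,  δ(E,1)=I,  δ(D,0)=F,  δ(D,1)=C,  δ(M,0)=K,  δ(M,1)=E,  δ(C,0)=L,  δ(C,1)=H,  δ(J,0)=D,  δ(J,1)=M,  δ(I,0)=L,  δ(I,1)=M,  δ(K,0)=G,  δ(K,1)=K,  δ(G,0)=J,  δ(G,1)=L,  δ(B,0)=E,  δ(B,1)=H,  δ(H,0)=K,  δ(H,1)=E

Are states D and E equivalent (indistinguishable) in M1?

States {A,B} cannot be reached from the start state, so discard them.
Start with accepting vs non-accepting: {C,F,G,H,I,J,M} | {D,E,K,L}.
On input 0, block {C,F,G,H,I,J,M} splits into {C,H,I,J,M} and {F,G}.
On input 1, block {C,H,I,J,M} splits into {C,I,J} and {H,M}.
Refine {D,E,K,L} on symbol 0: members go to different blocks, giving {D,E,K} and {L}.
On input 0, block {C,I,J} splits into {C,I} and {J}.
Split {D,E,K} by δ(·,1) → {D,E} and {K}.
Refine {F,G} on symbol 0: members go to different blocks, giving {F} and {G}.
The partition is now stable with 8 blocks: {C,I} | {D,E} | {F} | {H,M} | {L} | {J} | {K} | {G}.
D and E lie in the same block of the stable partition, so they are equivalent — no string distinguishes them.

Yes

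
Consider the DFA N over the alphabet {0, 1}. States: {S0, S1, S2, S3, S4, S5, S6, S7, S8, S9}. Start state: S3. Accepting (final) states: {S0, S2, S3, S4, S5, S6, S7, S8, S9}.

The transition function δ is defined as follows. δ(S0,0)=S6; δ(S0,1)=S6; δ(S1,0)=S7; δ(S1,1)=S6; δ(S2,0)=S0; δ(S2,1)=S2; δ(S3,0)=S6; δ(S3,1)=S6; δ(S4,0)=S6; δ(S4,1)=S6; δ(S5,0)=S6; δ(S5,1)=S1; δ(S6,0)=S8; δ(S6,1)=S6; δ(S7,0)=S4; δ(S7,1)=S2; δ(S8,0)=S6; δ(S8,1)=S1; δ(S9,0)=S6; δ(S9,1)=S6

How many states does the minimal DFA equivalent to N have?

5

States {S5,S9} cannot be reached from the start state, so discard them.
P0 = {S0,S2,S3,S4,S6,S7,S8} | {S1}.
On input 1, block {S0,S2,S3,S4,S6,S7,S8} splits into {S0,S2,S3,S4,S6,S7} and {S8}.
On input 0, block {S0,S2,S3,S4,S6,S7} splits into {S0,S2,S3,S4,S7} and {S6}.
Refine {S0,S2,S3,S4,S7} on symbol 0: members go to different blocks, giving {S0,S3,S4} and {S2,S7}.
Stable partition: {S0,S3,S4} | {S1} | {S8} | {S6} | {S2,S7} — 5 equivalence classes.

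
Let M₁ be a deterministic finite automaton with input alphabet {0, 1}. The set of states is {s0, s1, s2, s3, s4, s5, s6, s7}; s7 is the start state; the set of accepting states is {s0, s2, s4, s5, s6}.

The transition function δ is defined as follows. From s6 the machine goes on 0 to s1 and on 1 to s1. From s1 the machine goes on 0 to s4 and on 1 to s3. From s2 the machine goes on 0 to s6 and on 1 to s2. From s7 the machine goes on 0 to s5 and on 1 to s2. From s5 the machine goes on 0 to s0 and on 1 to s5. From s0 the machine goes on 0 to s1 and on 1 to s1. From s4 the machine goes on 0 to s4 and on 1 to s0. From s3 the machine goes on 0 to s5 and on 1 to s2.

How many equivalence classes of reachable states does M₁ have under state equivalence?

5

Start with accepting vs non-accepting: {s0,s2,s4,s5,s6} | {s1,s3,s7}.
Split {s0,s2,s4,s5,s6} by δ(·,0) → {s2,s4,s5} and {s0,s6}.
On input 0, block {s2,s4,s5} splits into {s2,s5} and {s4}.
Split {s1,s3,s7} by δ(·,0) → {s3,s7} and {s1}.
The partition is now stable with 5 blocks: {s2,s5} | {s3,s7} | {s0,s6} | {s4} | {s1}.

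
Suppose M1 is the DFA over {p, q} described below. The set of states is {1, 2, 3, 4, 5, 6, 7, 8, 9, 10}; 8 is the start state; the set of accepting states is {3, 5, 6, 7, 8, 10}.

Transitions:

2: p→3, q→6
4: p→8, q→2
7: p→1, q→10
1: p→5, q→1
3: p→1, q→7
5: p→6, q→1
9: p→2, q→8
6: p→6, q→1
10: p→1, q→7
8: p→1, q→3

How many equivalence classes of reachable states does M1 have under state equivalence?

Reachable states from the start: {1,3,5,6,7,8,10}. Unreachable: {2,4,9} — drop them.
P0 = {3,5,6,7,8,10} | {1}.
Split {3,5,6,7,8,10} by δ(·,p) → {3,7,8,10} and {5,6}.
Stable partition: {3,7,8,10} | {1} | {5,6} — 3 equivalence classes.

3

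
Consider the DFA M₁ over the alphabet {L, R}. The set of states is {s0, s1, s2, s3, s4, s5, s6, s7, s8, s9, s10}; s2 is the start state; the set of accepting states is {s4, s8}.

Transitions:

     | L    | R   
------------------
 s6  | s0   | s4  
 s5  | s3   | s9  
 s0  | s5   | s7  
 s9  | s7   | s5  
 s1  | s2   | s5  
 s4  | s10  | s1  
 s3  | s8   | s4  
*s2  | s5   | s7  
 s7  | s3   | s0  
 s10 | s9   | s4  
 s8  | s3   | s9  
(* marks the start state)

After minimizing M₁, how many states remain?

States {s6} cannot be reached from the start state, so discard them.
Start with accepting vs non-accepting: {s4,s8} | {s0,s1,s2,s3,s5,s7,s9,s10}.
Split {s0,s1,s2,s3,s5,s7,s9,s10} by δ(·,L) → {s0,s1,s2,s5,s7,s9,s10} and {s3}.
On input L, block {s4,s8} splits into {s4} and {s8}.
On input L, block {s0,s1,s2,s5,s7,s9,s10} splits into {s0,s1,s2,s9,s10} and {s5,s7}.
Split {s0,s1,s2,s9,s10} by δ(·,L) → {s0,s2,s9} and {s1,s10}.
Refine {s1,s10} on symbol R: members go to different blocks, giving {s1} and {s10}.
The partition is now stable with 7 blocks: {s4} | {s0,s2,s9} | {s3} | {s8} | {s5,s7} | {s1} | {s10}.

7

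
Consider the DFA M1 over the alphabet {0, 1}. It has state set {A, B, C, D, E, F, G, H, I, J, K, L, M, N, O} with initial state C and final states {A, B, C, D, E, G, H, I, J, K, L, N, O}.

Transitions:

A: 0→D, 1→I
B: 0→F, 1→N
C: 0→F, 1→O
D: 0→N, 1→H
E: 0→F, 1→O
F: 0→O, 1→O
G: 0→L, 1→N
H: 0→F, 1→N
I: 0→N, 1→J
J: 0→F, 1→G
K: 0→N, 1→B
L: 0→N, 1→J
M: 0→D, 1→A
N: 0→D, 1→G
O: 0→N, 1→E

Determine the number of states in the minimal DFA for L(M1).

6

Reachable states from the start: {C,D,E,F,G,H,J,L,N,O}. Unreachable: {A,B,I,K,M} — drop them.
P0 = {C,D,E,G,H,J,L,N,O} | {F}.
Refine {C,D,E,G,H,J,L,N,O} on symbol 0: members go to different blocks, giving {D,G,L,N,O} and {C,E,H,J}.
On input 1, block {D,G,L,N,O} splits into {D,L,O} and {G,N}.
Refine {C,E,H,J} on symbol 1: members go to different blocks, giving {C,E} and {H,J}.
Refine {D,L,O} on symbol 1: members go to different blocks, giving {D,L} and {O}.
No further refinement is possible. Final partition (6 blocks): {D,L} | {F} | {C,E} | {G,N} | {H,J} | {O}.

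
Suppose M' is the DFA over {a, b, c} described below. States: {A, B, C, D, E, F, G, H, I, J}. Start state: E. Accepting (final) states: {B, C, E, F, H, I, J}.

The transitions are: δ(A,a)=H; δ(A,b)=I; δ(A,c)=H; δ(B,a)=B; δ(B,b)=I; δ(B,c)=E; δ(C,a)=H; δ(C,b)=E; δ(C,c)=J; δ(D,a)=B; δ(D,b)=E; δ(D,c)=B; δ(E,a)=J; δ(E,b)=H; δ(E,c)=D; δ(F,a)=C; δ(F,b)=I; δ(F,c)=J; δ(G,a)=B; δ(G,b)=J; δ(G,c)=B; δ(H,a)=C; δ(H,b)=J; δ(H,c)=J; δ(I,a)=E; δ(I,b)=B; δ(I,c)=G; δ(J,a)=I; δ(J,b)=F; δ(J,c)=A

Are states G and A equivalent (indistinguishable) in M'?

Every state is reachable, so we keep all 10.
P0 = {B,C,E,F,H,I,J} | {A,D,G}.
Split {B,C,E,F,H,I,J} by δ(·,c) → {B,C,F,H} and {E,I,J}.
The partition is now stable with 3 blocks: {B,C,F,H} | {A,D,G} | {E,I,J}.
G and A lie in the same block of the stable partition, so they are equivalent — no string distinguishes them.

Yes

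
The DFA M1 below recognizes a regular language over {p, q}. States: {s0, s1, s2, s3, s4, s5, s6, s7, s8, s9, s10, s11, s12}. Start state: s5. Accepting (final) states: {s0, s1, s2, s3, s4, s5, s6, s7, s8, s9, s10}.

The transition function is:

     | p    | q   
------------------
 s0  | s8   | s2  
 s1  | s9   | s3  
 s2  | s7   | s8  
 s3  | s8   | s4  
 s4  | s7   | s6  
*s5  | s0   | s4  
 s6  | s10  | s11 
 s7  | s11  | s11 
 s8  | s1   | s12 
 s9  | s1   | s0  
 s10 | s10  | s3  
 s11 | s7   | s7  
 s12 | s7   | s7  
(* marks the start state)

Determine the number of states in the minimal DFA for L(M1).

P0 = {s0,s1,s2,s3,s4,s5,s6,s7,s8,s9,s10} | {s11,s12}.
Refine {s0,s1,s2,s3,s4,s5,s6,s7,s8,s9,s10} on symbol p: members go to different blocks, giving {s0,s1,s2,s3,s4,s5,s6,s8,s9,s10} and {s7}.
Refine {s0,s1,s2,s3,s4,s5,s6,s8,s9,s10} on symbol p: members go to different blocks, giving {s0,s1,s3,s5,s6,s8,s9,s10} and {s2,s4}.
Split {s0,s1,s3,s5,s6,s8,s9,s10} by δ(·,q) → {s0,s3,s5} and {s1,s9,s10} and {s6,s8}.
Split {s0,s3,s5} by δ(·,p) → {s0,s3} and {s5}.
The partition is now stable with 7 blocks: {s0,s3} | {s11,s12} | {s7} | {s2,s4} | {s1,s9,s10} | {s6,s8} | {s5}.

7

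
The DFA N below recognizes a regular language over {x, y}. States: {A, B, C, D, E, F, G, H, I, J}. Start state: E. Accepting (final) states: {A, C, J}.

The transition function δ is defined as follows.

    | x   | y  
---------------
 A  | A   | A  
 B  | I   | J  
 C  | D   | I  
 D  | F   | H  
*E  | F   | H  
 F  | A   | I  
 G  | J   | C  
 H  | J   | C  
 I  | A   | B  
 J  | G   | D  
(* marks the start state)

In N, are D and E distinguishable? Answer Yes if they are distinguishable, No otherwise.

No

All states are reachable from the start state.
Start with accepting vs non-accepting: {A,C,J} | {B,D,E,F,G,H,I}.
On input x, block {A,C,J} splits into {C,J} and {A}.
Split {B,D,E,F,G,H,I} by δ(·,x) → {B,D,E} and {F,I} and {G,H}.
Split {C,J} by δ(·,x) → {C} and {J}.
On input y, block {B,D,E} splits into {D,E} and {B}.
Split {F,I} by δ(·,y) → {F} and {I}.
The partition is now stable with 8 blocks: {C} | {D,E} | {A} | {F} | {G,H} | {J} | {B} | {I}.
D and E lie in the same block of the stable partition, so they are equivalent — no string distinguishes them.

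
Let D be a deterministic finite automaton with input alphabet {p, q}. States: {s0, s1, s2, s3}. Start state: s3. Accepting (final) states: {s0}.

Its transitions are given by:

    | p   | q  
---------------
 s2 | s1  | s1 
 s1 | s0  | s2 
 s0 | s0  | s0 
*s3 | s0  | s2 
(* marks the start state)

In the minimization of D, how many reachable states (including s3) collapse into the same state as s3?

Every state is reachable, so we keep all 4.
Start with accepting vs non-accepting: {s0} | {s1,s2,s3}.
Refine {s1,s2,s3} on symbol p: members go to different blocks, giving {s1,s3} and {s2}.
Stable partition: {s0} | {s1,s3} | {s2} — 3 equivalence classes.
The equivalence class containing s3 is {s1,s3}, of size 2.

2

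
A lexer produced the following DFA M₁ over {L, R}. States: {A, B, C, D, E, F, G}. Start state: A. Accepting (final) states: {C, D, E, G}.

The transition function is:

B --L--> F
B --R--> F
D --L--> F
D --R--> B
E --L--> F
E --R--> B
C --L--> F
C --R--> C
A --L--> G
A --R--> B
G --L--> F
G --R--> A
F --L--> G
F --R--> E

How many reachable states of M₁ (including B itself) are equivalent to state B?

First remove the unreachable states {C,D}; 5 states remain.
Initial partition by acceptance: {E,G} | {A,B,F}.
On input L, block {A,B,F} splits into {A,F} and {B}.
Split {E,G} by δ(·,R) → {E} and {G}.
Split {A,F} by δ(·,R) → {A} and {F}.
Stable partition: {E} | {A} | {B} | {G} | {F} — 5 equivalence classes.
The equivalence class containing B is {B}, of size 1.

1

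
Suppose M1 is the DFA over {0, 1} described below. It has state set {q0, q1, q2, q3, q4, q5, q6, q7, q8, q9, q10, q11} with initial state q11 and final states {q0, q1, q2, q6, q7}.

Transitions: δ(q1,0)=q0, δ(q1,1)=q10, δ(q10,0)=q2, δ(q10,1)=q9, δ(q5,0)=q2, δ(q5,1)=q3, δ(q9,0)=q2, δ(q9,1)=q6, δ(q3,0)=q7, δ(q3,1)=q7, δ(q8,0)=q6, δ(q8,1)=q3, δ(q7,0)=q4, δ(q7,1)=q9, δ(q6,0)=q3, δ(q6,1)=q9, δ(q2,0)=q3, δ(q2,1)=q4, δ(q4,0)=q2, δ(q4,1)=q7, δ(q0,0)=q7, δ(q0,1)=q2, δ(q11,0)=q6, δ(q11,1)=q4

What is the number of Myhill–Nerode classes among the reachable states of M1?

3

States {q0,q1,q5,q8,q10} cannot be reached from the start state, so discard them.
Start with accepting vs non-accepting: {q2,q6,q7} | {q3,q4,q9,q11}.
Refine {q3,q4,q9,q11} on symbol 1: members go to different blocks, giving {q3,q4,q9} and {q11}.
No further refinement is possible. Final partition (3 blocks): {q2,q6,q7} | {q3,q4,q9} | {q11}.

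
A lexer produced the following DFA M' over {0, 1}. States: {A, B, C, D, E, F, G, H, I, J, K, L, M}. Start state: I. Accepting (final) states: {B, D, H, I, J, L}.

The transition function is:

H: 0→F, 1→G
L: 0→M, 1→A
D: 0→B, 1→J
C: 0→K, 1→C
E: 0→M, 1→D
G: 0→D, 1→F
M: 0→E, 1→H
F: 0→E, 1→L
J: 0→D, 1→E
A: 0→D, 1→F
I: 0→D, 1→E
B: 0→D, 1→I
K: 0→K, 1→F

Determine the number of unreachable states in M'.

BFS from I reaches {A, B, D, E, F, G, H, I, J, L, M}; the 2 state(s) C, K are never visited.

2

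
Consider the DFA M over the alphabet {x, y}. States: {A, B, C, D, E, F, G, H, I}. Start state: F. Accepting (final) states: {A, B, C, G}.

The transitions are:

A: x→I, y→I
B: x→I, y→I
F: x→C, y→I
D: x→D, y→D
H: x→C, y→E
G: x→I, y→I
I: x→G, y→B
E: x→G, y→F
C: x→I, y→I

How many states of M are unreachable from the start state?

4

BFS from F reaches {B, C, F, G, I}; the 4 state(s) A, D, E, H are never visited.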